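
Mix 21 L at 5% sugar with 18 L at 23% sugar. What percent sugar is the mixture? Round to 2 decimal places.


Solute in mixture 1 = 5% of 21 L = 21*5/100 = 21/20 L
Solute in mixture 2 = 23% of 18 L = 18*23/100 = 207/50 L
Total solute = 21/20 + 207/50 = 519/100 L
Total volume = 21 + 18 = 39 L
Final concentration = 519/100/39 * 100 = 13.31%

13.31


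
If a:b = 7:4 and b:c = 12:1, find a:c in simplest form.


Given a:b = 7:4 and b:c = 12:1
Make b consistent. Multiply first ratio by 12: a:b = 84:48
Multiply second ratio by 4: b:c = 48:4
Now b = 48 in both, so a:b:c = 84:48:4
Therefore a:c = 84:4
Simplify by GCD: a:c = 21:1

21:1


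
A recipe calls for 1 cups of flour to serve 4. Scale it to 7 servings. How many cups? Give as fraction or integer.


Original: 1 cups for 4 servings
Target servings = 7
Scaling factor = 7/4
New amount = 1 * 7/4
= 7/4
= 7/4 cups

7/4


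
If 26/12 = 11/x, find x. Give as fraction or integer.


Setting up: 26/12 = 11/x
Cross multiply: 26 * x = 12 * 11
26x = 132
x = 132/26
x = 66/13

66/13


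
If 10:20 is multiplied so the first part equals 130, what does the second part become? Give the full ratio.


Original ratio: 10:20
First term target: 130
Scale factor = 130 / 10 = 13
Multiply second term: 20 * 13 = 260
Equivalent ratio = 130:260

130:260


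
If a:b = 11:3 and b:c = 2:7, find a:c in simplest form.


Given a:b = 11:3 and b:c = 2:7
Make b consistent. Multiply first ratio by 2: a:b = 22:6
Multiply second ratio by 3: b:c = 6:21
Now b = 6 in both, so a:b:c = 22:6:21
Therefore a:c = 22:21
Simplify by GCD: a:c = 22:21

22:21


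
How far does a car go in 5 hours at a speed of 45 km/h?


Using distance = speed * time
Speed = 45 km/h
Time = 5 hours
Distance = 45 * 5
= 225 km

225


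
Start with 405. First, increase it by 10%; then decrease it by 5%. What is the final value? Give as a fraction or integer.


Start with 405.
Step 1: Increase by 10%: 405 * 110/100 = 891/2
Step 2: Decrease by 5%: 891/2 * 95/100 = 16929/40
Final result = 16929/40

16929/40


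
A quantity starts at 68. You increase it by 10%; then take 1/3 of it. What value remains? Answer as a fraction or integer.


Start with 68.
Step 1: Increase by 10%: 68 * 110/100 = 374/5
Step 2: Take 1/3: 374/5 * 1/3 = 374/15
Final result = 374/15

374/15


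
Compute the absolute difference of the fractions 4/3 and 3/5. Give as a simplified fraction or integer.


Simplify: 4/3 = 4/3 and 3/5 = 3/5
Find common denominator: LCD = 15
Convert: 20/15 and 9/15
Difference = |20 - 9|/15 = 11/15
Simplified = 11/15

11/15


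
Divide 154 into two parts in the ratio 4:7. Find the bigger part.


Total parts = 4 + 7 = 11
Value per part = 154 / 11 = 14
First share = 4 * 14 = 56
Second share = 7 * 14 = 98
Larger share = 98

98


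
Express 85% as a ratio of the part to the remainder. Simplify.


Part = 85%, Remainder = 15%
Ratio = 85:15
GCD(85, 15) = 5
Simplify: 17:3 = 17:3

17:3


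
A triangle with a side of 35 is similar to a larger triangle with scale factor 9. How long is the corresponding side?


Similar triangles have proportional sides
Scale factor = 9
Smaller side = 35
Corresponding larger side = 35 * 9
= 315

315


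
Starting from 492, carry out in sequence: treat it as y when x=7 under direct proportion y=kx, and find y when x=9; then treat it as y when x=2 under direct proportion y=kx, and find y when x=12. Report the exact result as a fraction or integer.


Start with 492.
Step 1: Direct prop: k = (492)/7; new y = k*9 = 492*9/7 = 4428/7
Step 2: Direct prop: k = (4428/7)/2; new y = k*12 = 4428/7*12/2 = 26568/7
Final result = 26568/7

26568/7


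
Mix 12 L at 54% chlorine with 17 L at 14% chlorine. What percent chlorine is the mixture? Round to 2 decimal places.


Solute in mixture 1 = 54% of 12 L = 12*54/100 = 162/25 L
Solute in mixture 2 = 14% of 17 L = 17*14/100 = 119/50 L
Total solute = 162/25 + 119/50 = 443/50 L
Total volume = 12 + 17 = 29 L
Final concentration = 443/50/29 * 100 = 30.55%

30.55


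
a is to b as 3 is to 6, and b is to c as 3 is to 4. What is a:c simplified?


Given a:b = 3:6 and b:c = 3:4
Make b consistent. Multiply first ratio by 3: a:b = 9:18
Multiply second ratio by 6: b:c = 18:24
Now b = 18 in both, so a:b:c = 9:18:24
Therefore a:c = 9:24
Simplify by GCD: a:c = 3:8

3:8


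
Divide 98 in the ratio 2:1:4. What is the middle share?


Ratio = 2:1:4
Total parts = 2 + 1 + 4 = 7
Value per part = 98 / 7 = 14
First share = 2 * 14 = 28
Middle share = 1 * 14 = 14
Third share = 4 * 14 = 56

14


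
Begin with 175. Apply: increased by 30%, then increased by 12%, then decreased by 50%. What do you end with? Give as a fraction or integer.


Start: 175
Step 1: increase by 30% => multiply by 130/100
  175 * 130/100 = 455/2
Step 2: increase by 12% => multiply by 112/100
  455/2 * 112/100 = 1274/5
Step 3: decrease by 50% => multiply by 50/100
  1274/5 * 50/100 = 637/5
Final value = 637/5

637/5


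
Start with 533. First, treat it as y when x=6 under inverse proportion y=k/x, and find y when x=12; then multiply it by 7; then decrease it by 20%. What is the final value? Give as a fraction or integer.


Start with 533.
Step 1: Inverse prop: k = (533)*6; new y = k/12 = 533*6/12 = 533/2
Step 2: Multiply by 7: 533/2 * 7 = 3731/2
Step 3: Decrease by 20%: 3731/2 * 80/100 = 7462/5
Final result = 7462/5

7462/5


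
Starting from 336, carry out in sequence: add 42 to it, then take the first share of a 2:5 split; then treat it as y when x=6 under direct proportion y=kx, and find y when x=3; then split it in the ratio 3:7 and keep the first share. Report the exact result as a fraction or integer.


Start with 336.
Step 1: Add 42: 336+42=378; split 2:5 first = 378*2/7 = 108
Step 2: Direct prop: k = (108)/6; new y = k*3 = 108*3/6 = 54
Step 3: Split 3:7, first share = 54 * 3/10 = 81/5
Final result = 81/5

81/5


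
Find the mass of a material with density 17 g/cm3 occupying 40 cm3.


Using mass = density * volume
Density = 17 g/cm3
Volume = 40 cm3
Mass = 17 * 40
= 680 g

680


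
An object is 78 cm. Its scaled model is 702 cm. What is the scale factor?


Original length = 78 cm
Scaled length = 702 cm
Scale factor = 702 / 78
= 9

9


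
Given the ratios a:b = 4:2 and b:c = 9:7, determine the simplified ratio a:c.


Given a:b = 4:2 and b:c = 9:7
Make b consistent. Multiply first ratio by 9: a:b = 36:18
Multiply second ratio by 2: b:c = 18:14
Now b = 18 in both, so a:b:c = 36:18:14
Therefore a:c = 36:14
Simplify by GCD: a:c = 18:7

18:7


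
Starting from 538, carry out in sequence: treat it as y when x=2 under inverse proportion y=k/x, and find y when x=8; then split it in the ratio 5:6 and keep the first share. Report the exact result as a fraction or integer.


Start with 538.
Step 1: Inverse prop: k = (538)*2; new y = k/8 = 538*2/8 = 269/2
Step 2: Split 5:6, first share = 269/2 * 5/11 = 1345/22
Final result = 1345/22

1345/22


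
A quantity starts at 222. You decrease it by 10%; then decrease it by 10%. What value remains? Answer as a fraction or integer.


Start with 222.
Step 1: Decrease by 10%: 222 * 90/100 = 999/5
Step 2: Decrease by 10%: 999/5 * 90/100 = 8991/50
Final result = 8991/50

8991/50


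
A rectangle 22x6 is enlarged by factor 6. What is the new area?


Original dimensions: 22 x 6
Enlargement factor = 6
New width = 22 * 6 = 132
New height = 6 * 6 = 36
New area = 132 * 36 = 4752

4752


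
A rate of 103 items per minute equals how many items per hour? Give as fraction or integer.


Converting from per minute to per hour
Rate = 103 items per minute
Multiply by 60: 103 * 60
= 6180 items per hour

6180


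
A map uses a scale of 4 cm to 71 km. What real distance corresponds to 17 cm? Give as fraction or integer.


Map scale: 4 cm = 71 km
Measured distance on map = 17 cm
Set up proportion: 17 * 71 / 4
= 1207 / 4
= 1207/4 km

1207/4


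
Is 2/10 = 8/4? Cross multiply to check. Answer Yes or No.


Cross multiply to check 2/10 = 8/4
Left cross product: 2 * 4 = 8
Right cross product: 10 * 8 = 80
8 != 80
Not equal, so proportions differ => No

No


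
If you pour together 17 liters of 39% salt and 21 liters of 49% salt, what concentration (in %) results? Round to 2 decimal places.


Solute in mixture 1 = 39% of 17 L = 17*39/100 = 663/100 L
Solute in mixture 2 = 49% of 21 L = 21*49/100 = 1029/100 L
Total solute = 663/100 + 1029/100 = 423/25 L
Total volume = 17 + 21 = 38 L
Final concentration = 423/25/38 * 100 = 44.53%

44.53


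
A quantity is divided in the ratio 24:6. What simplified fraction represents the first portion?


Total parts = 24 + 6 = 30
First part fraction = 24/30
Simplify: 24/30 = 4/5

4/5


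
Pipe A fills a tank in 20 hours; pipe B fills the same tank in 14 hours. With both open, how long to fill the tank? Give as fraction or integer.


Rate of A = 1/20 job per hour
Rate of B = 1/14 job per hour
Combined rate = 1/20 + 1/14
Find common denominator: (14 + 20)/(20*14) = 34/280
Combined rate = 17/140 job per hour
Time together = 1 / (17/140) = 140/17 hours

140/17


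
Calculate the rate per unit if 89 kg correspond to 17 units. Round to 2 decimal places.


Total kg = 89
Number of units = 17
Unit rate = 89 / 17
= 5.24 kg per unit

5.24


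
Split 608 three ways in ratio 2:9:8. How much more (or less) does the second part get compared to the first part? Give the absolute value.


Total parts = 2 + 9 + 8 = 19
Value per part = 608 / 19 = 32
Shares: 2*32=64, 9*32=288, 8*32=256
Second share = 288, first share = 64
Difference = |288 - 64| = 224

224


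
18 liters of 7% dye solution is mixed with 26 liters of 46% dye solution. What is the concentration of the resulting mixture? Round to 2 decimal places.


Solute in mixture 1 = 7% of 18 L = 18*7/100 = 63/50 L
Solute in mixture 2 = 46% of 26 L = 26*46/100 = 299/25 L
Total solute = 63/50 + 299/25 = 661/50 L
Total volume = 18 + 26 = 44 L
Final concentration = 661/50/44 * 100 = 30.05%

30.05


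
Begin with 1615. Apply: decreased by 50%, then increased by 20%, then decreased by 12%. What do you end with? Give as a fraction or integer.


Start: 1615
Step 1: decrease by 50% => multiply by 50/100
  1615 * 50/100 = 1615/2
Step 2: increase by 20% => multiply by 120/100
  1615/2 * 120/100 = 969
Step 3: decrease by 12% => multiply by 88/100
  969 * 88/100 = 21318/25
Final value = 21318/25

21318/25


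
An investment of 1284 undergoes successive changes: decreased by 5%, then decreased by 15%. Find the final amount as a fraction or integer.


Start: 1284
Step 1: decrease by 5% => multiply by 95/100
  1284 * 95/100 = 6099/5
Step 2: decrease by 15% => multiply by 85/100
  6099/5 * 85/100 = 103683/100
Final value = 103683/100

103683/100


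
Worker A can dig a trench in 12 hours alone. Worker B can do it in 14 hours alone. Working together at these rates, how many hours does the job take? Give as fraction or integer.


Rate of A = 1/12 job per hour
Rate of B = 1/14 job per hour
Combined rate = 1/12 + 1/14
Find common denominator: (14 + 12)/(12*14) = 26/168
Combined rate = 13/84 job per hour
Time together = 1 / (13/84) = 84/13 hours

84/13


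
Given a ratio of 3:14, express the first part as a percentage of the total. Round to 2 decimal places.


Total parts = 3 + 14 = 17
First part fraction = 3/17
Percentage = (3/17) * 100
= 0.176471 * 100
= 17.65%

17.65


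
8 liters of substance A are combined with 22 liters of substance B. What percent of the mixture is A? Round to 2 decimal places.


Volume of A = 8 L
Volume of B = 22 L
Total volume = 8 + 22 = 30 L
Percentage of A = (8/30) * 100
= 26.67%

26.67


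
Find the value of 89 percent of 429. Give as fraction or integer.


Compute 89% of 429
Convert percentage: 89% = 89/100
Multiply: 429 * 89/100
= 38181/100
= 38181/100

38181/100


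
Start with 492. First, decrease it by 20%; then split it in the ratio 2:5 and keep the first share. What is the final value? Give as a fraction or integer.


Start with 492.
Step 1: Decrease by 20%: 492 * 80/100 = 1968/5
Step 2: Split 2:5, first share = 1968/5 * 2/7 = 3936/35
Final result = 3936/35

3936/35


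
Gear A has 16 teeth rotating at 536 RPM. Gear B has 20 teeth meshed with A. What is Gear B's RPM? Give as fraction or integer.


Gear ratio: teeth_A * RPM_A = teeth_B * RPM_B
16 * 536 = 20 * RPM_B
8576 = 20 * RPM_B
RPM_B = 8576 / 20
RPM_B = 2144/5

2144/5


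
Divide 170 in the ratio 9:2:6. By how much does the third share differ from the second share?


Total parts = 9 + 2 + 6 = 17
Value per part = 170 / 17 = 10
Shares: 9*10=90, 2*10=20, 6*10=60
Third share = 60, second share = 20
Difference = |60 - 20| = 40

40


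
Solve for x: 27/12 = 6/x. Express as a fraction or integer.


Setting up: 27/12 = 6/x
Cross multiply: 27 * x = 12 * 6
27x = 72
x = 72/27
x = 8/3

8/3


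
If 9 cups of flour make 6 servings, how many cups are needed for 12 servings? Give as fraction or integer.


Original: 9 cups for 6 servings
Target servings = 12
Scaling factor = 12/6
New amount = 9 * 12/6
= 108/6
= 18 cups

18


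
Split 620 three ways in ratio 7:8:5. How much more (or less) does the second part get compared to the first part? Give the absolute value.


Total parts = 7 + 8 + 5 = 20
Value per part = 620 / 20 = 31
Shares: 7*31=217, 8*31=248, 5*31=155
Second share = 248, first share = 217
Difference = |248 - 217| = 31

31


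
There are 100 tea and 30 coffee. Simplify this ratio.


Find GCD(100, 30)
GCD = 10
Divide both by 10: 100/10 = 10, 30/10 = 3
Simplified ratio = 10:3

10:3


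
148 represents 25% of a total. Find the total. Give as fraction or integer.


Given: 148 is 25% of the whole
Set up: 148 = 25/100 * whole
whole = 148 * 100 / 25
whole = 14800 / 25
whole = 592

592


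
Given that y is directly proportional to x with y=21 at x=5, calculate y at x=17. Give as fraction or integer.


Direct proportion: y = kx
Find k: k = 21/5 = 21/5
Compute y at x=17: y = 21/5 * 17
y = 357/5

357/5


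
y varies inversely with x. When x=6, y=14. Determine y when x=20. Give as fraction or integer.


Inverse proportion: y = k/x
Find k: k = 6 * 14 = 84
Compute y at x=20: y = 84/20
y = 21/5

21/5


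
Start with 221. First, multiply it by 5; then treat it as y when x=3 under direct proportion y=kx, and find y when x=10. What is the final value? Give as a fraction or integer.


Start with 221.
Step 1: Multiply by 5: 221 * 5 = 1105
Step 2: Direct prop: k = (1105)/3; new y = k*10 = 1105*10/3 = 11050/3
Final result = 11050/3

11050/3


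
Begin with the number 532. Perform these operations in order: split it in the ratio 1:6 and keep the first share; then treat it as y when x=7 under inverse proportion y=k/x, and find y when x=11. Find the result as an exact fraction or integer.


Start with 532.
Step 1: Split 1:6, first share = 532 * 1/7 = 76
Step 2: Inverse prop: k = (76)*7; new y = k/11 = 76*7/11 = 532/11
Final result = 532/11

532/11


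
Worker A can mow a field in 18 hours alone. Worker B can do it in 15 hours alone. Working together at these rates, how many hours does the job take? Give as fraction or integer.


Rate of A = 1/18 job per hour
Rate of B = 1/15 job per hour
Combined rate = 1/18 + 1/15
Find common denominator: (15 + 18)/(18*15) = 33/270
Combined rate = 11/90 job per hour
Time together = 1 / (11/90) = 90/11 hours

90/11


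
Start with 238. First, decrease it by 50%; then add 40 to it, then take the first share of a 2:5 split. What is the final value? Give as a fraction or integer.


Start with 238.
Step 1: Decrease by 50%: 238 * 50/100 = 119
Step 2: Add 40: 119+40=159; split 2:5 first = 159*2/7 = 318/7
Final result = 318/7

318/7


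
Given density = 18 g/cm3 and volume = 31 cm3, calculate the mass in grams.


Using mass = density * volume
Density = 18 g/cm3
Volume = 31 cm3
Mass = 18 * 31
= 558 g

558


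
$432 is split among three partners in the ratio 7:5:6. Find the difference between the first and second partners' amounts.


Total parts = 7 + 5 + 6 = 18
Value per part = 432 / 18 = 24
Shares: 7*24=168, 5*24=120, 6*24=144
First share = 168, second share = 120
Difference = |168 - 120| = 48

48


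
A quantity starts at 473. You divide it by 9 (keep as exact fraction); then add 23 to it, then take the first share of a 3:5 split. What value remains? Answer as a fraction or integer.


Start with 473.
Step 1: Divide by 9: 473 / 9 = 473/9
Step 2: Add 23: 473/9+23=680/9; split 3:5 first = 680/9*3/8 = 85/3
Final result = 85/3

85/3


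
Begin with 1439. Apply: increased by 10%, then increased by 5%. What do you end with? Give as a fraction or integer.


Start: 1439
Step 1: increase by 10% => multiply by 110/100
  1439 * 110/100 = 15829/10
Step 2: increase by 5% => multiply by 105/100
  15829/10 * 105/100 = 332409/200
Final value = 332409/200

332409/200


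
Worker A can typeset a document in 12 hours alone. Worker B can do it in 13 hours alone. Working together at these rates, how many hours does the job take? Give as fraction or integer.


Rate of A = 1/12 job per hour
Rate of B = 1/13 job per hour
Combined rate = 1/12 + 1/13
Find common denominator: (13 + 12)/(12*13) = 25/156
Combined rate = 25/156 job per hour
Time together = 1 / (25/156) = 156/25 hours

156/25


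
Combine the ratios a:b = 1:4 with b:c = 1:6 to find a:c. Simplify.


Given a:b = 1:4 and b:c = 1:6
Make b consistent. Multiply first ratio by 1: a:b = 1:4
Multiply second ratio by 4: b:c = 4:24
Now b = 4 in both, so a:b:c = 1:4:24
Therefore a:c = 1:24
Simplify by GCD: a:c = 1:24

1:24


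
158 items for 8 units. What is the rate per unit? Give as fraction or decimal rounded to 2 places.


Total items = 158
Number of units = 8
Unit rate = 158 / 8
= 19.75 items per unit

19.75


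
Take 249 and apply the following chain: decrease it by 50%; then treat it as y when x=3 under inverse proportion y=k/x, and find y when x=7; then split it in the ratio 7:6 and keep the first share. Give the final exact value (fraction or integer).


Start with 249.
Step 1: Decrease by 50%: 249 * 50/100 = 249/2
Step 2: Inverse prop: k = (249/2)*3; new y = k/7 = 249/2*3/7 = 747/14
Step 3: Split 7:6, first share = 747/14 * 7/13 = 747/26
Final result = 747/26

747/26


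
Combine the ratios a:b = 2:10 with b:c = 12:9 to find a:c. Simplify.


Given a:b = 2:10 and b:c = 12:9
Make b consistent. Multiply first ratio by 12: a:b = 24:120
Multiply second ratio by 10: b:c = 120:90
Now b = 120 in both, so a:b:c = 24:120:90
Therefore a:c = 24:90
Simplify by GCD: a:c = 4:15

4:15


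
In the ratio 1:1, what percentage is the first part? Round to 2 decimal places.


Total parts = 1 + 1 = 2
First part fraction = 1/2
Percentage = (1/2) * 100
= 0.5 * 100
= 50.00%

50.00


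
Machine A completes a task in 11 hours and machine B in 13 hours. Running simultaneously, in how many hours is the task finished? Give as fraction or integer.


Rate of A = 1/11 job per hour
Rate of B = 1/13 job per hour
Combined rate = 1/11 + 1/13
Find common denominator: (13 + 11)/(11*13) = 24/143
Combined rate = 24/143 job per hour
Time together = 1 / (24/143) = 143/24 hours

143/24


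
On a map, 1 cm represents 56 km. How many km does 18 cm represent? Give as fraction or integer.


Map scale: 1 cm = 56 km
Measured distance on map = 18 cm
Set up proportion: 18 * 56 / 1
= 1008 / 1
= 1008 km

1008


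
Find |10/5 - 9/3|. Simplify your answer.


Simplify: 10/5 = 2 and 9/3 = 3
Find common denominator: LCD = 1
Convert: 2/1 and 3/1
Difference = |2 - 3|/1 = 1/1
Simplified = 1

1


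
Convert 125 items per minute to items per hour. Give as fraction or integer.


Converting from per minute to per hour
Rate = 125 items per minute
Multiply by 60: 125 * 60
= 7500 items per hour

7500


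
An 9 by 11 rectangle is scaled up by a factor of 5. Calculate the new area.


Original dimensions: 9 x 11
Enlargement factor = 5
New width = 9 * 5 = 45
New height = 11 * 5 = 55
New area = 45 * 55 = 2475

2475


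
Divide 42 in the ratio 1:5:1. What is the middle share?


Ratio = 1:5:1
Total parts = 1 + 5 + 1 = 7
Value per part = 42 / 7 = 6
First share = 1 * 6 = 6
Middle share = 5 * 6 = 30
Third share = 1 * 6 = 6

30


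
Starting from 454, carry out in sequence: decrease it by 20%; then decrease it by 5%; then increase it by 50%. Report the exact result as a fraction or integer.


Start with 454.
Step 1: Decrease by 20%: 454 * 80/100 = 1816/5
Step 2: Decrease by 5%: 1816/5 * 95/100 = 8626/25
Step 3: Increase by 50%: 8626/25 * 150/100 = 12939/25
Final result = 12939/25

12939/25


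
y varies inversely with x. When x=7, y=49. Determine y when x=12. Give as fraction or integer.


Inverse proportion: y = k/x
Find k: k = 7 * 49 = 343
Compute y at x=12: y = 343/12
y = 343/12

343/12


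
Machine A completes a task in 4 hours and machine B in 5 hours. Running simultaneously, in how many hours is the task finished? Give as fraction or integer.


Rate of A = 1/4 job per hour
Rate of B = 1/5 job per hour
Combined rate = 1/4 + 1/5
Find common denominator: (5 + 4)/(4*5) = 9/20
Combined rate = 9/20 job per hour
Time together = 1 / (9/20) = 20/9 hours

20/9


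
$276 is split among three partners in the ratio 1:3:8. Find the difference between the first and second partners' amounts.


Total parts = 1 + 3 + 8 = 12
Value per part = 276 / 12 = 23
Shares: 1*23=23, 3*23=69, 8*23=184
First share = 23, second share = 69
Difference = |23 - 69| = 46

46


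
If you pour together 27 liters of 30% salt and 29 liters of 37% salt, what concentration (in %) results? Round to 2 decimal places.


Solute in mixture 1 = 30% of 27 L = 27*30/100 = 81/10 L
Solute in mixture 2 = 37% of 29 L = 29*37/100 = 1073/100 L
Total solute = 81/10 + 1073/100 = 1883/100 L
Total volume = 27 + 29 = 56 L
Final concentration = 1883/100/56 * 100 = 33.63%

33.63


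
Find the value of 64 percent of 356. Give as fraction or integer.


Compute 64% of 356
Convert percentage: 64% = 64/100
Multiply: 356 * 64/100
= 22784/100
= 5696/25

5696/25


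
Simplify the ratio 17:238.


Find GCD(17, 238)
GCD = 17
Divide both by 17: 17/17 = 1, 238/17 = 14
Simplified ratio = 1:14

1:14


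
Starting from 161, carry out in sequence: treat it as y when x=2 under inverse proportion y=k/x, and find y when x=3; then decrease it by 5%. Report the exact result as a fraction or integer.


Start with 161.
Step 1: Inverse prop: k = (161)*2; new y = k/3 = 161*2/3 = 322/3
Step 2: Decrease by 5%: 322/3 * 95/100 = 3059/30
Final result = 3059/30

3059/30


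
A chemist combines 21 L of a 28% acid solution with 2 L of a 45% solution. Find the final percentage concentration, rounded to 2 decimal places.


Solute in mixture 1 = 28% of 21 L = 21*28/100 = 147/25 L
Solute in mixture 2 = 45% of 2 L = 2*45/100 = 9/10 L
Total solute = 147/25 + 9/10 = 339/50 L
Total volume = 21 + 2 = 23 L
Final concentration = 339/50/23 * 100 = 29.48%

29.48


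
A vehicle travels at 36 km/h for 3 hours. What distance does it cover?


Using distance = speed * time
Speed = 36 km/h
Time = 3 hours
Distance = 36 * 3
= 108 km

108


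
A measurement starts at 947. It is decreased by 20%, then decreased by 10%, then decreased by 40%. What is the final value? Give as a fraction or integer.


Start: 947
Step 1: decrease by 20% => multiply by 80/100
  947 * 80/100 = 3788/5
Step 2: decrease by 10% => multiply by 90/100
  3788/5 * 90/100 = 17046/25
Step 3: decrease by 40% => multiply by 60/100
  17046/25 * 60/100 = 51138/125
Final value = 51138/125

51138/125


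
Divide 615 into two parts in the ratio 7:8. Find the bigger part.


Total parts = 7 + 8 = 15
Value per part = 615 / 15 = 41
First share = 7 * 41 = 287
Second share = 8 * 41 = 328
Larger share = 328

328


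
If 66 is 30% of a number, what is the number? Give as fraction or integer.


Given: 66 is 30% of the whole
Set up: 66 = 30/100 * whole
whole = 66 * 100 / 30
whole = 6600 / 30
whole = 220

220


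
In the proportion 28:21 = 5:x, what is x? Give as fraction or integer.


Setting up: 28/21 = 5/x
Cross multiply: 28 * x = 21 * 5
28x = 105
x = 105/28
x = 15/4

15/4


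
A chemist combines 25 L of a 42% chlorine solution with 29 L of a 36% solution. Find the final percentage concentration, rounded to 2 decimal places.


Solute in mixture 1 = 42% of 25 L = 25*42/100 = 21/2 L
Solute in mixture 2 = 36% of 29 L = 29*36/100 = 261/25 L
Total solute = 21/2 + 261/25 = 1047/50 L
Total volume = 25 + 29 = 54 L
Final concentration = 1047/50/54 * 100 = 38.78%

38.78


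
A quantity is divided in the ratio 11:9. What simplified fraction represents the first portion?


Total parts = 11 + 9 = 20
First part fraction = 11/20
Simplify: 11/20 = 11/20

11/20


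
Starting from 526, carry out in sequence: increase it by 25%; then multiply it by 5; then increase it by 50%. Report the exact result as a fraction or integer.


Start with 526.
Step 1: Increase by 25%: 526 * 125/100 = 1315/2
Step 2: Multiply by 5: 1315/2 * 5 = 6575/2
Step 3: Increase by 50%: 6575/2 * 150/100 = 19725/4
Final result = 19725/4

19725/4


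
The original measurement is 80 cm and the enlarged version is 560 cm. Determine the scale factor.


Original length = 80 cm
Scaled length = 560 cm
Scale factor = 560 / 80
= 7

7


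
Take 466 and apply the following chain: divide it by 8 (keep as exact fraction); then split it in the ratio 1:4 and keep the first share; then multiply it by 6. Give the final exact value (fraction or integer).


Start with 466.
Step 1: Divide by 8: 466 / 8 = 233/4
Step 2: Split 1:4, first share = 233/4 * 1/5 = 233/20
Step 3: Multiply by 6: 233/20 * 6 = 699/10
Final result = 699/10

699/10


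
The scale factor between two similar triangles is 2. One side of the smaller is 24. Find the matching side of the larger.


Similar triangles have proportional sides
Scale factor = 2
Smaller side = 24
Corresponding larger side = 24 * 2
= 48

48


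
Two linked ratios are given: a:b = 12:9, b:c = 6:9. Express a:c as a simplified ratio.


Given a:b = 12:9 and b:c = 6:9
Make b consistent. Multiply first ratio by 6: a:b = 72:54
Multiply second ratio by 9: b:c = 54:81
Now b = 54 in both, so a:b:c = 72:54:81
Therefore a:c = 72:81
Simplify by GCD: a:c = 8:9

8:9


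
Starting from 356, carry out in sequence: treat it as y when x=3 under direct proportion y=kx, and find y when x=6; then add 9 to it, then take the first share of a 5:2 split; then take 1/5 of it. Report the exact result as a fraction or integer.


Start with 356.
Step 1: Direct prop: k = (356)/3; new y = k*6 = 356*6/3 = 712
Step 2: Add 9: 712+9=721; split 5:2 first = 721*5/7 = 515
Step 3: Take 1/5: 515 * 1/5 = 103
Final result = 103

103


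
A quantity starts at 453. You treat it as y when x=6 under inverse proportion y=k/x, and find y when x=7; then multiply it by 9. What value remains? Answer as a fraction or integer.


Start with 453.
Step 1: Inverse prop: k = (453)*6; new y = k/7 = 453*6/7 = 2718/7
Step 2: Multiply by 9: 2718/7 * 9 = 24462/7
Final result = 24462/7

24462/7


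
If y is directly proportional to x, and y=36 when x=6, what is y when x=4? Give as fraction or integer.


Direct proportion: y = kx
Find k: k = 36/6 = 6
Compute y at x=4: y = 6 * 4
y = 24

24


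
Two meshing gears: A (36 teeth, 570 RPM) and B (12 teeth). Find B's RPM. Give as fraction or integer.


Gear ratio: teeth_A * RPM_A = teeth_B * RPM_B
36 * 570 = 12 * RPM_B
20520 = 12 * RPM_B
RPM_B = 20520 / 12
RPM_B = 1710

1710


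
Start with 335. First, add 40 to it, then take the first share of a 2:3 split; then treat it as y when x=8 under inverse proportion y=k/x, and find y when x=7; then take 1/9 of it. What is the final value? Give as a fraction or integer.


Start with 335.
Step 1: Add 40: 335+40=375; split 2:3 first = 375*2/5 = 150
Step 2: Inverse prop: k = (150)*8; new y = k/7 = 150*8/7 = 1200/7
Step 3: Take 1/9: 1200/7 * 1/9 = 400/21
Final result = 400/21

400/21


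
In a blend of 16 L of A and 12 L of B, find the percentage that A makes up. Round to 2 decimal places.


Volume of A = 16 L
Volume of B = 12 L
Total volume = 16 + 12 = 28 L
Percentage of A = (16/28) * 100
= 57.14%

57.14


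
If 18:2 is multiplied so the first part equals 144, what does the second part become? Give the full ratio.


Original ratio: 18:2
First term target: 144
Scale factor = 144 / 18 = 8
Multiply second term: 2 * 8 = 16
Equivalent ratio = 144:16

144:16


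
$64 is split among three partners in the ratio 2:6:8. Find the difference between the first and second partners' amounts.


Total parts = 2 + 6 + 8 = 16
Value per part = 64 / 16 = 4
Shares: 2*4=8, 6*4=24, 8*4=32
First share = 8, second share = 24
Difference = |8 - 24| = 16

16


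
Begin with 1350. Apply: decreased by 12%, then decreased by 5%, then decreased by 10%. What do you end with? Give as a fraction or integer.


Start: 1350
Step 1: decrease by 12% => multiply by 88/100
  1350 * 88/100 = 1188
Step 2: decrease by 5% => multiply by 95/100
  1188 * 95/100 = 5643/5
Step 3: decrease by 10% => multiply by 90/100
  5643/5 * 90/100 = 50787/50
Final value = 50787/50

50787/50


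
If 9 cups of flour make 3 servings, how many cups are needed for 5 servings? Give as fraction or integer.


Original: 9 cups for 3 servings
Target servings = 5
Scaling factor = 5/3
New amount = 9 * 5/3
= 45/3
= 15 cups

15


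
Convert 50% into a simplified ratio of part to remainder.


Part = 50%, Remainder = 50%
Ratio = 50:50
GCD(50, 50) = 50
Simplify: 1:1 = 1:1

1:1


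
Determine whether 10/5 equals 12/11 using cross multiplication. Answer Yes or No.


Cross multiply to check 10/5 = 12/11
Left cross product: 10 * 11 = 110
Right cross product: 5 * 12 = 60
110 != 60
Not equal, so proportions differ => No

No


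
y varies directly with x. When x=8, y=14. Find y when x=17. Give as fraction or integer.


Direct proportion: y = kx
Find k: k = 14/8 = 7/4
Compute y at x=17: y = 7/4 * 17
y = 119/4

119/4


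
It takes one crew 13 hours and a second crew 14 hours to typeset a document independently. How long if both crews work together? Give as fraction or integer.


Rate of A = 1/13 job per hour
Rate of B = 1/14 job per hour
Combined rate = 1/13 + 1/14
Find common denominator: (14 + 13)/(13*14) = 27/182
Combined rate = 27/182 job per hour
Time together = 1 / (27/182) = 182/27 hours

182/27


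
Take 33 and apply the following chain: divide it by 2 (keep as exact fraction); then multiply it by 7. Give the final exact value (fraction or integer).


Start with 33.
Step 1: Divide by 2: 33 / 2 = 33/2
Step 2: Multiply by 7: 33/2 * 7 = 231/2
Final result = 231/2

231/2


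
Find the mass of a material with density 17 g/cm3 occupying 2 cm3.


Using mass = density * volume
Density = 17 g/cm3
Volume = 2 cm3
Mass = 17 * 2
= 34 g

34


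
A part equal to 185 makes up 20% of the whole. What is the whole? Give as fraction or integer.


Given: 185 is 20% of the whole
Set up: 185 = 20/100 * whole
whole = 185 * 100 / 20
whole = 18500 / 20
whole = 925

925


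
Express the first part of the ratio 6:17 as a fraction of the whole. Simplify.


Total parts = 6 + 17 = 23
First part fraction = 6/23
Simplify: 6/23 = 6/23

6/23


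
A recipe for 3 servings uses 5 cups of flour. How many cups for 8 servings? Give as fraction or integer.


Original: 5 cups for 3 servings
Target servings = 8
Scaling factor = 8/3
New amount = 5 * 8/3
= 40/3
= 40/3 cups

40/3


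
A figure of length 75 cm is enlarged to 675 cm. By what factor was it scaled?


Original length = 75 cm
Scaled length = 675 cm
Scale factor = 675 / 75
= 9

9


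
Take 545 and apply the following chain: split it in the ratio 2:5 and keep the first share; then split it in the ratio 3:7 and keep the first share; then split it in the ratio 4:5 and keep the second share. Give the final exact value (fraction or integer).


Start with 545.
Step 1: Split 2:5, first share = 545 * 2/7 = 1090/7
Step 2: Split 3:7, first share = 1090/7 * 3/10 = 327/7
Step 3: Split 4:5, second share = 327/7 * 5/9 = 545/21
Final result = 545/21

545/21


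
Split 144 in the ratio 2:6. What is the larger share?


Total parts = 2 + 6 = 8
Value per part = 144 / 8 = 18
First share = 2 * 18 = 36
Second share = 6 * 18 = 108
Larger share = 108

108


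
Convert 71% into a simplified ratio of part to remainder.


Part = 71%, Remainder = 29%
Ratio = 71:29
GCD(71, 29) = 1
Simplify: 71:29 = 71:29

71:29


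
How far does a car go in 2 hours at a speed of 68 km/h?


Using distance = speed * time
Speed = 68 km/h
Time = 2 hours
Distance = 68 * 2
= 136 km

136


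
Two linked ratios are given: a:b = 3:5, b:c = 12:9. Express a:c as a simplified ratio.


Given a:b = 3:5 and b:c = 12:9
Make b consistent. Multiply first ratio by 12: a:b = 36:60
Multiply second ratio by 5: b:c = 60:45
Now b = 60 in both, so a:b:c = 36:60:45
Therefore a:c = 36:45
Simplify by GCD: a:c = 4:5

4:5


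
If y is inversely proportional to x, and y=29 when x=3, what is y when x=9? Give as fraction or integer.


Inverse proportion: y = k/x
Find k: k = 3 * 29 = 87
Compute y at x=9: y = 87/9
y = 29/3

29/3


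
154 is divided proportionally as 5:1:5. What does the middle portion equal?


Ratio = 5:1:5
Total parts = 5 + 1 + 5 = 11
Value per part = 154 / 11 = 14
First share = 5 * 14 = 70
Middle share = 1 * 14 = 14
Third share = 5 * 14 = 70

14


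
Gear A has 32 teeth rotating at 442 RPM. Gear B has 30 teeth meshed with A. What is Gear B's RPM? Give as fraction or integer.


Gear ratio: teeth_A * RPM_A = teeth_B * RPM_B
32 * 442 = 30 * RPM_B
14144 = 30 * RPM_B
RPM_B = 14144 / 30
RPM_B = 7072/15

7072/15


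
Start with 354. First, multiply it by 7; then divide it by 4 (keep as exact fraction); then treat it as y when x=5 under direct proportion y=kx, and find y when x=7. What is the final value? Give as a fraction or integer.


Start with 354.
Step 1: Multiply by 7: 354 * 7 = 2478
Step 2: Divide by 4: 2478 / 4 = 1239/2
Step 3: Direct prop: k = (1239/2)/5; new y = k*7 = 1239/2*7/5 = 8673/10
Final result = 8673/10

8673/10


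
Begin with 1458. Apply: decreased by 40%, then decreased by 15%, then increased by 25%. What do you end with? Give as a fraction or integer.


Start: 1458
Step 1: decrease by 40% => multiply by 60/100
  1458 * 60/100 = 4374/5
Step 2: decrease by 15% => multiply by 85/100
  4374/5 * 85/100 = 37179/50
Step 3: increase by 25% => multiply by 125/100
  37179/50 * 125/100 = 37179/40
Final value = 37179/40

37179/40


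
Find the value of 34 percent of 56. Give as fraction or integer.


Compute 34% of 56
Convert percentage: 34% = 34/100
Multiply: 56 * 34/100
= 1904/100
= 476/25

476/25


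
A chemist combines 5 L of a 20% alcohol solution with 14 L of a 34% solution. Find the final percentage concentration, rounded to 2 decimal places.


Solute in mixture 1 = 20% of 5 L = 5*20/100 = 1 L
Solute in mixture 2 = 34% of 14 L = 14*34/100 = 119/25 L
Total solute = 1 + 119/25 = 144/25 L
Total volume = 5 + 14 = 19 L
Final concentration = 144/25/19 * 100 = 30.32%

30.32


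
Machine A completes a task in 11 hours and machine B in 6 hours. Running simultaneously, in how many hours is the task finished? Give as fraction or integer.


Rate of A = 1/11 job per hour
Rate of B = 1/6 job per hour
Combined rate = 1/11 + 1/6
Find common denominator: (6 + 11)/(11*6) = 17/66
Combined rate = 17/66 job per hour
Time together = 1 / (17/66) = 66/17 hours

66/17


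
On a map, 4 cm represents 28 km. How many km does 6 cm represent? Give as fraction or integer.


Map scale: 4 cm = 28 km
Measured distance on map = 6 cm
Set up proportion: 6 * 28 / 4
= 168 / 4
= 42 km

42


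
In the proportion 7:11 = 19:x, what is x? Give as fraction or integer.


Setting up: 7/11 = 19/x
Cross multiply: 7 * x = 11 * 19
7x = 209
x = 209/7
x = 209/7

209/7


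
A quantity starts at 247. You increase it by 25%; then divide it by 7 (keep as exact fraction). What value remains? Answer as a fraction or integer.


Start with 247.
Step 1: Increase by 25%: 247 * 125/100 = 1235/4
Step 2: Divide by 7: 1235/4 / 7 = 1235/28
Final result = 1235/28

1235/28


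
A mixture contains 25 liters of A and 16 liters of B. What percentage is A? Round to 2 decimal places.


Volume of A = 25 L
Volume of B = 16 L
Total volume = 25 + 16 = 41 L
Percentage of A = (25/41) * 100
= 60.98%

60.98


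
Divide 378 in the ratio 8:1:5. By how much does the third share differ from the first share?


Total parts = 8 + 1 + 5 = 14
Value per part = 378 / 14 = 27
Shares: 8*27=216, 1*27=27, 5*27=135
Third share = 135, first share = 216
Difference = |135 - 216| = 81

81


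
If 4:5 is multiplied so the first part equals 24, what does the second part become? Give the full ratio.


Original ratio: 4:5
First term target: 24
Scale factor = 24 / 4 = 6
Multiply second term: 5 * 6 = 30
Equivalent ratio = 24:30

24:30


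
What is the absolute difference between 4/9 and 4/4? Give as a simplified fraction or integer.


Simplify: 4/9 = 4/9 and 4/4 = 1
Find common denominator: LCD = 9
Convert: 4/9 and 9/9
Difference = |4 - 9|/9 = 5/9
Simplified = 5/9

5/9


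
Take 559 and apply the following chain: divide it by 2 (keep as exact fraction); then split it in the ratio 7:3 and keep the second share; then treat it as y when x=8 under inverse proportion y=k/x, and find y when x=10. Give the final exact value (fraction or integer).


Start with 559.
Step 1: Divide by 2: 559 / 2 = 559/2
Step 2: Split 7:3, second share = 559/2 * 3/10 = 1677/20
Step 3: Inverse prop: k = (1677/20)*8; new y = k/10 = 1677/20*8/10 = 1677/25
Final result = 1677/25

1677/25


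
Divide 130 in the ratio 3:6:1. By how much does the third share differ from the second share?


Total parts = 3 + 6 + 1 = 10
Value per part = 130 / 10 = 13
Shares: 3*13=39, 6*13=78, 1*13=13
Third share = 13, second share = 78
Difference = |13 - 78| = 65

65


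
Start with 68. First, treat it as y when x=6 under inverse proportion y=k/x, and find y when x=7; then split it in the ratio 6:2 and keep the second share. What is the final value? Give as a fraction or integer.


Start with 68.
Step 1: Inverse prop: k = (68)*6; new y = k/7 = 68*6/7 = 408/7
Step 2: Split 6:2, second share = 408/7 * 2/8 = 102/7
Final result = 102/7

102/7


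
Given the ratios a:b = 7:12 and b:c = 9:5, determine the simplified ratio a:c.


Given a:b = 7:12 and b:c = 9:5
Make b consistent. Multiply first ratio by 9: a:b = 63:108
Multiply second ratio by 12: b:c = 108:60
Now b = 108 in both, so a:b:c = 63:108:60
Therefore a:c = 63:60
Simplify by GCD: a:c = 21:20

21:20


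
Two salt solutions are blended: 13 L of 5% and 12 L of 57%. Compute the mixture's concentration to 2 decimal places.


Solute in mixture 1 = 5% of 13 L = 13*5/100 = 13/20 L
Solute in mixture 2 = 57% of 12 L = 12*57/100 = 171/25 L
Total solute = 13/20 + 171/25 = 749/100 L
Total volume = 13 + 12 = 25 L
Final concentration = 749/100/25 * 100 = 29.96%

29.96


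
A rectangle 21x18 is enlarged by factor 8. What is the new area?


Original dimensions: 21 x 18
Enlargement factor = 8
New width = 21 * 8 = 168
New height = 18 * 8 = 144
New area = 168 * 144 = 24192

24192


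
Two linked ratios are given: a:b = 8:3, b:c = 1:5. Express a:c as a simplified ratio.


Given a:b = 8:3 and b:c = 1:5
Make b consistent. Multiply first ratio by 1: a:b = 8:3
Multiply second ratio by 3: b:c = 3:15
Now b = 3 in both, so a:b:c = 8:3:15
Therefore a:c = 8:15
Simplify by GCD: a:c = 8:15

8:15


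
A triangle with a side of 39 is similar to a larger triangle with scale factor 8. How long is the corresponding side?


Similar triangles have proportional sides
Scale factor = 8
Smaller side = 39
Corresponding larger side = 39 * 8
= 312

312


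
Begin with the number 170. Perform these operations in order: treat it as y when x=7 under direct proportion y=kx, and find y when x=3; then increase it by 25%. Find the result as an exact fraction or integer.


Start with 170.
Step 1: Direct prop: k = (170)/7; new y = k*3 = 170*3/7 = 510/7
Step 2: Increase by 25%: 510/7 * 125/100 = 1275/14
Final result = 1275/14

1275/14
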